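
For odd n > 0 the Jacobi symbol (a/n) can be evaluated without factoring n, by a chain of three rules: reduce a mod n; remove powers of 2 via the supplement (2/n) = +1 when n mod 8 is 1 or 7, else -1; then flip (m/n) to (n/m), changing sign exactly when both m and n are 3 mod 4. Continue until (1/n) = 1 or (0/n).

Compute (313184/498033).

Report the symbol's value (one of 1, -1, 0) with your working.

313184 = 2^5·9787; (2/498033) = +1 since 498033 mod 8 = 1, so (313184/498033) = (+1)^5·(9787/498033); sign now +1
reciprocity: (9787/498033) = +1·(498033/9787) since 9787 mod 4 = 3, 498033 mod 4 = 1; sign now +1
(498033/9787) = (8683/9787)   [reduce mod 9787]
reciprocity: (8683/9787) = -1·(9787/8683) since 8683 mod 4 = 3, 9787 mod 4 = 3; sign now -1
(9787/8683) = (1104/8683)   [reduce mod 8683]
1104 = 2^4·69; (2/8683) = -1 since 8683 mod 8 = 3, so (1104/8683) = (-1)^4·(69/8683); sign now -1
reciprocity: (69/8683) = +1·(8683/69) since 69 mod 4 = 1, 8683 mod 4 = 3; sign now -1
(8683/69) = (58/69)   [reduce mod 69]
58 = 2^1·29; (2/69) = -1 since 69 mod 8 = 5, so (58/69) = (-1)^1·(29/69); sign now +1
reciprocity: (29/69) = +1·(69/29) since 29 mod 4 = 1, 69 mod 4 = 1; sign now +1
(69/29) = (11/29)   [reduce mod 29]
reciprocity: (11/29) = +1·(29/11) since 11 mod 4 = 3, 29 mod 4 = 1; sign now +1
(29/11) = (7/11)   [reduce mod 11]
reciprocity: (7/11) = -1·(11/7) since 7 mod 4 = 3, 11 mod 4 = 3; sign now -1
(11/7) = (4/7)   [reduce mod 7]
4 = 2^2·1; (2/7) = +1 since 7 mod 8 = 7, so (4/7) = (+1)^2·(1/7); sign now -1
(1/7) = 1; final value = sign = -1

-1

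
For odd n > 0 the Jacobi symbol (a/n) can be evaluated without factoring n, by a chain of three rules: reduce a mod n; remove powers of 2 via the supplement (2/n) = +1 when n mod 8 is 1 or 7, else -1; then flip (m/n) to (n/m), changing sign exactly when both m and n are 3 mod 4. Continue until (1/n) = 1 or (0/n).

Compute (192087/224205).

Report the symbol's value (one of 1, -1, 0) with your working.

flip (192087/224205) -> (224205/192087): both odd, 192087 mod 4 = 3, 224205 mod 4 = 1, so the flip contributes +1; sign now +1
(224205/192087): 224205 mod 192087 = 32118, so (224205/192087) = (32118/192087)
factor out 2^1: 32118 = 2^1·16059; with 192087 mod 8 = 7, (2/192087) = +1; sign now +1; continue with (16059/192087)
flip (16059/192087) -> (192087/16059): both odd, 16059 mod 4 = 3, 192087 mod 4 = 3, so the flip contributes -1; sign now -1
(192087/16059): 192087 mod 16059 = 15438, so (192087/16059) = (15438/16059)
factor out 2^1: 15438 = 2^1·7719; with 16059 mod 8 = 3, (2/16059) = -1; sign now +1; continue with (7719/16059)
flip (7719/16059) -> (16059/7719): both odd, 7719 mod 4 = 3, 16059 mod 4 = 3, so the flip contributes -1; sign now -1
(16059/7719): 16059 mod 7719 = 621, so (16059/7719) = (621/7719)
flip (621/7719) -> (7719/621): both odd, 621 mod 4 = 1, 7719 mod 4 = 3, so the flip contributes +1; sign now -1
(7719/621): 7719 mod 621 = 267, so (7719/621) = (267/621)
flip (267/621) -> (621/267): both odd, 267 mod 4 = 3, 621 mod 4 = 1, so the flip contributes +1; sign now -1
(621/267): 621 mod 267 = 87, so (621/267) = (87/267)
flip (87/267) -> (267/87): both odd, 87 mod 4 = 3, 267 mod 4 = 3, so the flip contributes -1; sign now +1
(267/87): 267 mod 87 = 6, so (267/87) = (6/87)
factor out 2^1: 6 = 2^1·3; with 87 mod 8 = 7, (2/87) = +1; sign now +1; continue with (3/87)
flip (3/87) -> (87/3): both odd, 3 mod 4 = 3, 87 mod 4 = 3, so the flip contributes -1; sign now -1
(87/3): 87 mod 3 = 0, so (87/3) = (0/3)
reached (0/3); gcd(a, n) > 1, so (0/3) = 0 and the symbol is 0

0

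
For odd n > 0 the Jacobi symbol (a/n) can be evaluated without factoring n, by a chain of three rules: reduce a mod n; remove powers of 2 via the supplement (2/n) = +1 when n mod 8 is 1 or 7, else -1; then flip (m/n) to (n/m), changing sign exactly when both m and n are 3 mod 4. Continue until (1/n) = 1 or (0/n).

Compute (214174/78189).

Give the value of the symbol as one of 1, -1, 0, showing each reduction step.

(214174/78189) = (57796/78189)   [reduce mod 78189]
57796 = 2^2·14449; (2/78189) = -1 since 78189 mod 8 = 5, so (57796/78189) = (-1)^2·(14449/78189); sign now +1
reciprocity: (14449/78189) = +1·(78189/14449) since 14449 mod 4 = 1, 78189 mod 4 = 1; sign now +1
(78189/14449) = (5944/14449)   [reduce mod 14449]
5944 = 2^3·743; (2/14449) = +1 since 14449 mod 8 = 1, so (5944/14449) = (+1)^3·(743/14449); sign now +1
reciprocity: (743/14449) = +1·(14449/743) since 743 mod 4 = 3, 14449 mod 4 = 1; sign now +1
(14449/743) = (332/743)   [reduce mod 743]
332 = 2^2·83; (2/743) = +1 since 743 mod 8 = 7, so (332/743) = (+1)^2·(83/743); sign now +1
reciprocity: (83/743) = -1·(743/83) since 83 mod 4 = 3, 743 mod 4 = 3; sign now -1
(743/83) = (79/83)   [reduce mod 83]
reciprocity: (79/83) = -1·(83/79) since 79 mod 4 = 3, 83 mod 4 = 3; sign now +1
(83/79) = (4/79)   [reduce mod 79]
4 = 2^2·1; (2/79) = +1 since 79 mod 8 = 7, so (4/79) = (+1)^2·(1/79); sign now +1
(1/79) = 1; final value = sign = +1

1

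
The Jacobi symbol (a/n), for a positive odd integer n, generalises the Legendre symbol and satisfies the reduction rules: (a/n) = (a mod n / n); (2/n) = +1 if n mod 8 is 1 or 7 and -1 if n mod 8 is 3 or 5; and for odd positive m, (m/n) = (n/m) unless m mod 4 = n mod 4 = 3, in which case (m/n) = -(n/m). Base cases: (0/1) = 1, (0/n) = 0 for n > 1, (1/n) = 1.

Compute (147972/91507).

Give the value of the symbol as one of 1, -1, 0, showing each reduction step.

(147972/91507): 147972 mod 91507 = 56465, so (147972/91507) = (56465/91507)
flip (56465/91507) -> (91507/56465): both odd, 56465 mod 4 = 1, 91507 mod 4 = 3, so the flip contributes +1; sign now +1
(91507/56465): 91507 mod 56465 = 35042, so (91507/56465) = (35042/56465)
factor out 2^1: 35042 = 2^1·17521; with 56465 mod 8 = 1, (2/56465) = +1; sign now +1; continue with (17521/56465)
flip (17521/56465) -> (56465/17521): both odd, 17521 mod 4 = 1, 56465 mod 4 = 1, so the flip contributes +1; sign now +1
(56465/17521): 56465 mod 17521 = 3902, so (56465/17521) = (3902/17521)
factor out 2^1: 3902 = 2^1·1951; with 17521 mod 8 = 1, (2/17521) = +1; sign now +1; continue with (1951/17521)
flip (1951/17521) -> (17521/1951): both odd, 1951 mod 4 = 3, 17521 mod 4 = 1, so the flip contributes +1; sign now +1
(17521/1951): 17521 mod 1951 = 1913, so (17521/1951) = (1913/1951)
flip (1913/1951) -> (1951/1913): both odd, 1913 mod 4 = 1, 1951 mod 4 = 3, so the flip contributes +1; sign now +1
(1951/1913): 1951 mod 1913 = 38, so (1951/1913) = (38/1913)
factor out 2^1: 38 = 2^1·19; with 1913 mod 8 = 1, (2/1913) = +1; sign now +1; continue with (19/1913)
flip (19/1913) -> (1913/19): both odd, 19 mod 4 = 3, 1913 mod 4 = 1, so the flip contributes +1; sign now +1
(1913/19): 1913 mod 19 = 13, so (1913/19) = (13/19)
flip (13/19) -> (19/13): both odd, 13 mod 4 = 1, 19 mod 4 = 3, so the flip contributes +1; sign now +1
(19/13): 19 mod 13 = 6, so (19/13) = (6/13)
factor out 2^1: 6 = 2^1·3; with 13 mod 8 = 5, (2/13) = -1; sign now -1; continue with (3/13)
flip (3/13) -> (13/3): both odd, 3 mod 4 = 3, 13 mod 4 = 1, so the flip contributes +1; sign now -1
(13/3): 13 mod 3 = 1, so (13/3) = (1/3)
reached (1/3) = 1, so the symbol is -1

-1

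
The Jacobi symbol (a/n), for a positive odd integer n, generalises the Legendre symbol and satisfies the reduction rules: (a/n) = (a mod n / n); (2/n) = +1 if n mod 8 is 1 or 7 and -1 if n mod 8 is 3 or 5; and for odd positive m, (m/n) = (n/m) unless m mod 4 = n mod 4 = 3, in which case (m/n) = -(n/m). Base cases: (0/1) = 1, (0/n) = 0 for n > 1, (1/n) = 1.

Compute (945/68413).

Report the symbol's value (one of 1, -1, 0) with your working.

-1

reciprocity: (945/68413) = +1·(68413/945) since 945 mod 4 = 1, 68413 mod 4 = 1; sign now +1
(68413/945) = (373/945)   [reduce mod 945]
reciprocity: (373/945) = +1·(945/373) since 373 mod 4 = 1, 945 mod 4 = 1; sign now +1
(945/373) = (199/373)   [reduce mod 373]
reciprocity: (199/373) = +1·(373/199) since 199 mod 4 = 3, 373 mod 4 = 1; sign now +1
(373/199) = (174/199)   [reduce mod 199]
174 = 2^1·87; (2/199) = +1 since 199 mod 8 = 7, so (174/199) = (+1)^1·(87/199); sign now +1
reciprocity: (87/199) = -1·(199/87) since 87 mod 4 = 3, 199 mod 4 = 3; sign now -1
(199/87) = (25/87)   [reduce mod 87]
reciprocity: (25/87) = +1·(87/25) since 25 mod 4 = 1, 87 mod 4 = 3; sign now -1
(87/25) = (12/25)   [reduce mod 25]
12 = 2^2·3; (2/25) = +1 since 25 mod 8 = 1, so (12/25) = (+1)^2·(3/25); sign now -1
reciprocity: (3/25) = +1·(25/3) since 3 mod 4 = 3, 25 mod 4 = 1; sign now -1
(25/3) = (1/3)   [reduce mod 3]
(1/3) = 1; final value = sign = -1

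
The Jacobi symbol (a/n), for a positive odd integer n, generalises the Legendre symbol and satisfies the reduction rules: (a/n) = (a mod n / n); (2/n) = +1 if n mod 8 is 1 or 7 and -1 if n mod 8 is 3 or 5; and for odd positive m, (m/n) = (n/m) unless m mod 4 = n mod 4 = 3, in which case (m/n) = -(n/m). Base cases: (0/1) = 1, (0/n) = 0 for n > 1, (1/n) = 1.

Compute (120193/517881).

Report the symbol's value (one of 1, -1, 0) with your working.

-1

reciprocity: (120193/517881) = +1·(517881/120193) since 120193 mod 4 = 1, 517881 mod 4 = 1; sign now +1
(517881/120193) = (37109/120193)   [reduce mod 120193]
reciprocity: (37109/120193) = +1·(120193/37109) since 37109 mod 4 = 1, 120193 mod 4 = 1; sign now +1
(120193/37109) = (8866/37109)   [reduce mod 37109]
8866 = 2^1·4433; (2/37109) = -1 since 37109 mod 8 = 5, so (8866/37109) = (-1)^1·(4433/37109); sign now -1
reciprocity: (4433/37109) = +1·(37109/4433) since 4433 mod 4 = 1, 37109 mod 4 = 1; sign now -1
(37109/4433) = (1645/4433)   [reduce mod 4433]
reciprocity: (1645/4433) = +1·(4433/1645) since 1645 mod 4 = 1, 4433 mod 4 = 1; sign now -1
(4433/1645) = (1143/1645)   [reduce mod 1645]
reciprocity: (1143/1645) = +1·(1645/1143) since 1143 mod 4 = 3, 1645 mod 4 = 1; sign now -1
(1645/1143) = (502/1143)   [reduce mod 1143]
502 = 2^1·251; (2/1143) = +1 since 1143 mod 8 = 7, so (502/1143) = (+1)^1·(251/1143); sign now -1
reciprocity: (251/1143) = -1·(1143/251) since 251 mod 4 = 3, 1143 mod 4 = 3; sign now +1
(1143/251) = (139/251)   [reduce mod 251]
reciprocity: (139/251) = -1·(251/139) since 139 mod 4 = 3, 251 mod 4 = 3; sign now -1
(251/139) = (112/139)   [reduce mod 139]
112 = 2^4·7; (2/139) = -1 since 139 mod 8 = 3, so (112/139) = (-1)^4·(7/139); sign now -1
reciprocity: (7/139) = -1·(139/7) since 7 mod 4 = 3, 139 mod 4 = 3; sign now +1
(139/7) = (6/7)   [reduce mod 7]
6 = 2^1·3; (2/7) = +1 since 7 mod 8 = 7, so (6/7) = (+1)^1·(3/7); sign now +1
reciprocity: (3/7) = -1·(7/3) since 3 mod 4 = 3, 7 mod 4 = 3; sign now -1
(7/3) = (1/3)   [reduce mod 3]
(1/3) = 1; final value = sign = -1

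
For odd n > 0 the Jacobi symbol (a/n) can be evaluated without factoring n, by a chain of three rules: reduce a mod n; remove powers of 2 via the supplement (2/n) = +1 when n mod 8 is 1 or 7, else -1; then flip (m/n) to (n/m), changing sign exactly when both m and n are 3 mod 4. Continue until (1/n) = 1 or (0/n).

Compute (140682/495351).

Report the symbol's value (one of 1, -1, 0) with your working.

0

140682 = 2^1·70341; (2/495351) = +1 since 495351 mod 8 = 7, so (140682/495351) = (+1)^1·(70341/495351); sign now +1
reciprocity: (70341/495351) = +1·(495351/70341) since 70341 mod 4 = 1, 495351 mod 4 = 3; sign now +1
(495351/70341) = (2964/70341)   [reduce mod 70341]
2964 = 2^2·741; (2/70341) = -1 since 70341 mod 8 = 5, so (2964/70341) = (-1)^2·(741/70341); sign now +1
reciprocity: (741/70341) = +1·(70341/741) since 741 mod 4 = 1, 70341 mod 4 = 1; sign now +1
(70341/741) = (687/741)   [reduce mod 741]
reciprocity: (687/741) = +1·(741/687) since 687 mod 4 = 3, 741 mod 4 = 1; sign now +1
(741/687) = (54/687)   [reduce mod 687]
54 = 2^1·27; (2/687) = +1 since 687 mod 8 = 7, so (54/687) = (+1)^1·(27/687); sign now +1
reciprocity: (27/687) = -1·(687/27) since 27 mod 4 = 3, 687 mod 4 = 3; sign now -1
(687/27) = (12/27)   [reduce mod 27]
12 = 2^2·3; (2/27) = -1 since 27 mod 8 = 3, so (12/27) = (-1)^2·(3/27); sign now -1
reciprocity: (3/27) = -1·(27/3) since 3 mod 4 = 3, 27 mod 4 = 3; sign now +1
(27/3) = (0/3)   [reduce mod 3]
(0/3) = 0   [gcd(a, n) > 1]; final value = 0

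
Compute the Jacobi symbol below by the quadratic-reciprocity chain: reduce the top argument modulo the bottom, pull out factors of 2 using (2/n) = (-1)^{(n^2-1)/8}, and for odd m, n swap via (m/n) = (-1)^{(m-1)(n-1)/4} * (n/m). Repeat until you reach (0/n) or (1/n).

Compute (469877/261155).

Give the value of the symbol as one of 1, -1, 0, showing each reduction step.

1

(469877/261155) = (208722/261155)   [reduce mod 261155]
208722 = 2^1·104361; (2/261155) = -1 since 261155 mod 8 = 3, so (208722/261155) = (-1)^1·(104361/261155); sign now -1
reciprocity: (104361/261155) = +1·(261155/104361) since 104361 mod 4 = 1, 261155 mod 4 = 3; sign now -1
(261155/104361) = (52433/104361)   [reduce mod 104361]
reciprocity: (52433/104361) = +1·(104361/52433) since 52433 mod 4 = 1, 104361 mod 4 = 1; sign now -1
(104361/52433) = (51928/52433)   [reduce mod 52433]
51928 = 2^3·6491; (2/52433) = +1 since 52433 mod 8 = 1, so (51928/52433) = (+1)^3·(6491/52433); sign now -1
reciprocity: (6491/52433) = +1·(52433/6491) since 6491 mod 4 = 3, 52433 mod 4 = 1; sign now -1
(52433/6491) = (505/6491)   [reduce mod 6491]
reciprocity: (505/6491) = +1·(6491/505) since 505 mod 4 = 1, 6491 mod 4 = 3; sign now -1
(6491/505) = (431/505)   [reduce mod 505]
reciprocity: (431/505) = +1·(505/431) since 431 mod 4 = 3, 505 mod 4 = 1; sign now -1
(505/431) = (74/431)   [reduce mod 431]
74 = 2^1·37; (2/431) = +1 since 431 mod 8 = 7, so (74/431) = (+1)^1·(37/431); sign now -1
reciprocity: (37/431) = +1·(431/37) since 37 mod 4 = 1, 431 mod 4 = 3; sign now -1
(431/37) = (24/37)   [reduce mod 37]
24 = 2^3·3; (2/37) = -1 since 37 mod 8 = 5, so (24/37) = (-1)^3·(3/37); sign now +1
reciprocity: (3/37) = +1·(37/3) since 3 mod 4 = 3, 37 mod 4 = 1; sign now +1
(37/3) = (1/3)   [reduce mod 3]
(1/3) = 1; final value = sign = +1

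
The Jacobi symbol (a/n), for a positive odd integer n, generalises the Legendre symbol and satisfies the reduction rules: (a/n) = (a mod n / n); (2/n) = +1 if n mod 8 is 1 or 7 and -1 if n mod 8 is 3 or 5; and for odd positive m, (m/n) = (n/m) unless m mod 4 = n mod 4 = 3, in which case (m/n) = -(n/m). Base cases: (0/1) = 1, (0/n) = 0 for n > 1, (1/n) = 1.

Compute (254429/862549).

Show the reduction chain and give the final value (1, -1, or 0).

-1

flip (254429/862549) -> (862549/254429): both odd, 254429 mod 4 = 1, 862549 mod 4 = 1, so the flip contributes +1; sign now +1
(862549/254429): 862549 mod 254429 = 99262, so (862549/254429) = (99262/254429)
factor out 2^1: 99262 = 2^1·49631; with 254429 mod 8 = 5, (2/254429) = -1; sign now -1; continue with (49631/254429)
flip (49631/254429) -> (254429/49631): both odd, 49631 mod 4 = 3, 254429 mod 4 = 1, so the flip contributes +1; sign now -1
(254429/49631): 254429 mod 49631 = 6274, so (254429/49631) = (6274/49631)
factor out 2^1: 6274 = 2^1·3137; with 49631 mod 8 = 7, (2/49631) = +1; sign now -1; continue with (3137/49631)
flip (3137/49631) -> (49631/3137): both odd, 3137 mod 4 = 1, 49631 mod 4 = 3, so the flip contributes +1; sign now -1
(49631/3137): 49631 mod 3137 = 2576, so (49631/3137) = (2576/3137)
factor out 2^4: 2576 = 2^4·161; with 3137 mod 8 = 1, (2/3137) = +1; sign now -1; continue with (161/3137)
flip (161/3137) -> (3137/161): both odd, 161 mod 4 = 1, 3137 mod 4 = 1, so the flip contributes +1; sign now -1
(3137/161): 3137 mod 161 = 78, so (3137/161) = (78/161)
factor out 2^1: 78 = 2^1·39; with 161 mod 8 = 1, (2/161) = +1; sign now -1; continue with (39/161)
flip (39/161) -> (161/39): both odd, 39 mod 4 = 3, 161 mod 4 = 1, so the flip contributes +1; sign now -1
(161/39): 161 mod 39 = 5, so (161/39) = (5/39)
flip (5/39) -> (39/5): both odd, 5 mod 4 = 1, 39 mod 4 = 3, so the flip contributes +1; sign now -1
(39/5): 39 mod 5 = 4, so (39/5) = (4/5)
factor out 2^2: 4 = 2^2·1; with 5 mod 8 = 5, (2/5) = -1; sign now -1; continue with (1/5)
reached (1/5) = 1, so the symbol is -1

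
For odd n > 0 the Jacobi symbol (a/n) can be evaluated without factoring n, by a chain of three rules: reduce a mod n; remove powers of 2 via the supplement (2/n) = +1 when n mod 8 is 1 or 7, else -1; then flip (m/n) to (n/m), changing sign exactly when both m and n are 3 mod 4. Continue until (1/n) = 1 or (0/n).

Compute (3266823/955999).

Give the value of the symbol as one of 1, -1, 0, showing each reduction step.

1

(3266823/955999): 3266823 mod 955999 = 398826, so (3266823/955999) = (398826/955999)
factor out 2^1: 398826 = 2^1·199413; with 955999 mod 8 = 7, (2/955999) = +1; sign now +1; continue with (199413/955999)
flip (199413/955999) -> (955999/199413): both odd, 199413 mod 4 = 1, 955999 mod 4 = 3, so the flip contributes +1; sign now +1
(955999/199413): 955999 mod 199413 = 158347, so (955999/199413) = (158347/199413)
flip (158347/199413) -> (199413/158347): both odd, 158347 mod 4 = 3, 199413 mod 4 = 1, so the flip contributes +1; sign now +1
(199413/158347): 199413 mod 158347 = 41066, so (199413/158347) = (41066/158347)
factor out 2^1: 41066 = 2^1·20533; with 158347 mod 8 = 3, (2/158347) = -1; sign now -1; continue with (20533/158347)
flip (20533/158347) -> (158347/20533): both odd, 20533 mod 4 = 1, 158347 mod 4 = 3, so the flip contributes +1; sign now -1
(158347/20533): 158347 mod 20533 = 14616, so (158347/20533) = (14616/20533)
factor out 2^3: 14616 = 2^3·1827; with 20533 mod 8 = 5, (2/20533) = -1; sign now +1; continue with (1827/20533)
flip (1827/20533) -> (20533/1827): both odd, 1827 mod 4 = 3, 20533 mod 4 = 1, so the flip contributes +1; sign now +1
(20533/1827): 20533 mod 1827 = 436, so (20533/1827) = (436/1827)
factor out 2^2: 436 = 2^2·109; with 1827 mod 8 = 3, (2/1827) = -1; sign now +1; continue with (109/1827)
flip (109/1827) -> (1827/109): both odd, 109 mod 4 = 1, 1827 mod 4 = 3, so the flip contributes +1; sign now +1
(1827/109): 1827 mod 109 = 83, so (1827/109) = (83/109)
flip (83/109) -> (109/83): both odd, 83 mod 4 = 3, 109 mod 4 = 1, so the flip contributes +1; sign now +1
(109/83): 109 mod 83 = 26, so (109/83) = (26/83)
factor out 2^1: 26 = 2^1·13; with 83 mod 8 = 3, (2/83) = -1; sign now -1; continue with (13/83)
flip (13/83) -> (83/13): both odd, 13 mod 4 = 1, 83 mod 4 = 3, so the flip contributes +1; sign now -1
(83/13): 83 mod 13 = 5, so (83/13) = (5/13)
flip (5/13) -> (13/5): both odd, 5 mod 4 = 1, 13 mod 4 = 1, so the flip contributes +1; sign now -1
(13/5): 13 mod 5 = 3, so (13/5) = (3/5)
flip (3/5) -> (5/3): both odd, 3 mod 4 = 3, 5 mod 4 = 1, so the flip contributes +1; sign now -1
(5/3): 5 mod 3 = 2, so (5/3) = (2/3)
factor out 2^1: 2 = 2^1·1; with 3 mod 8 = 3, (2/3) = -1; sign now +1; continue with (1/3)
reached (1/3) = 1, so the symbol is +1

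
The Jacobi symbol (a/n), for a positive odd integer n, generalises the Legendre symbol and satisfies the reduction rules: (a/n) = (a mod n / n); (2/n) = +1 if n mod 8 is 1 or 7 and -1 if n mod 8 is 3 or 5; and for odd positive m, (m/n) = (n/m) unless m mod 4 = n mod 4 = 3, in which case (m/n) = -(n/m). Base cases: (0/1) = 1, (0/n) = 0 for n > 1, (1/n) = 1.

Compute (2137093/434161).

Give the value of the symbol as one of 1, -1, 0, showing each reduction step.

(2137093/434161): 2137093 mod 434161 = 400449, so (2137093/434161) = (400449/434161)
flip (400449/434161) -> (434161/400449): both odd, 400449 mod 4 = 1, 434161 mod 4 = 1, so the flip contributes +1; sign now +1
(434161/400449): 434161 mod 400449 = 33712, so (434161/400449) = (33712/400449)
factor out 2^4: 33712 = 2^4·2107; with 400449 mod 8 = 1, (2/400449) = +1; sign now +1; continue with (2107/400449)
flip (2107/400449) -> (400449/2107): both odd, 2107 mod 4 = 3, 400449 mod 4 = 1, so the flip contributes +1; sign now +1
(400449/2107): 400449 mod 2107 = 119, so (400449/2107) = (119/2107)
flip (119/2107) -> (2107/119): both odd, 119 mod 4 = 3, 2107 mod 4 = 3, so the flip contributes -1; sign now -1
(2107/119): 2107 mod 119 = 84, so (2107/119) = (84/119)
factor out 2^2: 84 = 2^2·21; with 119 mod 8 = 7, (2/119) = +1; sign now -1; continue with (21/119)
flip (21/119) -> (119/21): both odd, 21 mod 4 = 1, 119 mod 4 = 3, so the flip contributes +1; sign now -1
(119/21): 119 mod 21 = 14, so (119/21) = (14/21)
factor out 2^1: 14 = 2^1·7; with 21 mod 8 = 5, (2/21) = -1; sign now +1; continue with (7/21)
flip (7/21) -> (21/7): both odd, 7 mod 4 = 3, 21 mod 4 = 1, so the flip contributes +1; sign now +1
(21/7): 21 mod 7 = 0, so (21/7) = (0/7)
reached (0/7); gcd(a, n) > 1, so (0/7) = 0 and the symbol is 0

0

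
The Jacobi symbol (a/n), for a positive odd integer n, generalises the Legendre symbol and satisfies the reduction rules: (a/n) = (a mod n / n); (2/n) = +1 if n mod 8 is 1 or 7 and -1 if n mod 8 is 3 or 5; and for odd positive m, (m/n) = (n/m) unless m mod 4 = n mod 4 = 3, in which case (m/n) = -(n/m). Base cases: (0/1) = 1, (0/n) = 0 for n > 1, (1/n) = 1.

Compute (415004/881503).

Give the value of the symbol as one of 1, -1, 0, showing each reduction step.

factor out 2^2: 415004 = 2^2·103751; with 881503 mod 8 = 7, (2/881503) = +1; sign now +1; continue with (103751/881503)
flip (103751/881503) -> (881503/103751): both odd, 103751 mod 4 = 3, 881503 mod 4 = 3, so the flip contributes -1; sign now -1
(881503/103751): 881503 mod 103751 = 51495, so (881503/103751) = (51495/103751)
flip (51495/103751) -> (103751/51495): both odd, 51495 mod 4 = 3, 103751 mod 4 = 3, so the flip contributes -1; sign now +1
(103751/51495): 103751 mod 51495 = 761, so (103751/51495) = (761/51495)
flip (761/51495) -> (51495/761): both odd, 761 mod 4 = 1, 51495 mod 4 = 3, so the flip contributes +1; sign now +1
(51495/761): 51495 mod 761 = 508, so (51495/761) = (508/761)
factor out 2^2: 508 = 2^2·127; with 761 mod 8 = 1, (2/761) = +1; sign now +1; continue with (127/761)
flip (127/761) -> (761/127): both odd, 127 mod 4 = 3, 761 mod 4 = 1, so the flip contributes +1; sign now +1
(761/127): 761 mod 127 = 126, so (761/127) = (126/127)
factor out 2^1: 126 = 2^1·63; with 127 mod 8 = 7, (2/127) = +1; sign now +1; continue with (63/127)
flip (63/127) -> (127/63): both odd, 63 mod 4 = 3, 127 mod 4 = 3, so the flip contributes -1; sign now -1
(127/63): 127 mod 63 = 1, so (127/63) = (1/63)
reached (1/63) = 1, so the symbol is -1

-1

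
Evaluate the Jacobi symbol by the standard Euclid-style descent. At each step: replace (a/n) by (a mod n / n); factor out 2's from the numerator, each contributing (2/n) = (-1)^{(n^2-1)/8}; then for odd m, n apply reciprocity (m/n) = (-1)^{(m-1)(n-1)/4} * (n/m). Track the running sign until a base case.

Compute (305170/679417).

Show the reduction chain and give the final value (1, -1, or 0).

305170 = 2^1·152585; (2/679417) = +1 since 679417 mod 8 = 1, so (305170/679417) = (+1)^1·(152585/679417); sign now +1
reciprocity: (152585/679417) = +1·(679417/152585) since 152585 mod 4 = 1, 679417 mod 4 = 1; sign now +1
(679417/152585) = (69077/152585)   [reduce mod 152585]
reciprocity: (69077/152585) = +1·(152585/69077) since 69077 mod 4 = 1, 152585 mod 4 = 1; sign now +1
(152585/69077) = (14431/69077)   [reduce mod 69077]
reciprocity: (14431/69077) = +1·(69077/14431) since 14431 mod 4 = 3, 69077 mod 4 = 1; sign now +1
(69077/14431) = (11353/14431)   [reduce mod 14431]
reciprocity: (11353/14431) = +1·(14431/11353) since 11353 mod 4 = 1, 14431 mod 4 = 3; sign now +1
(14431/11353) = (3078/11353)   [reduce mod 11353]
3078 = 2^1·1539; (2/11353) = +1 since 11353 mod 8 = 1, so (3078/11353) = (+1)^1·(1539/11353); sign now +1
reciprocity: (1539/11353) = +1·(11353/1539) since 1539 mod 4 = 3, 11353 mod 4 = 1; sign now +1
(11353/1539) = (580/1539)   [reduce mod 1539]
580 = 2^2·145; (2/1539) = -1 since 1539 mod 8 = 3, so (580/1539) = (-1)^2·(145/1539); sign now +1
reciprocity: (145/1539) = +1·(1539/145) since 145 mod 4 = 1, 1539 mod 4 = 3; sign now +1
(1539/145) = (89/145)   [reduce mod 145]
reciprocity: (89/145) = +1·(145/89) since 89 mod 4 = 1, 145 mod 4 = 1; sign now +1
(145/89) = (56/89)   [reduce mod 89]
56 = 2^3·7; (2/89) = +1 since 89 mod 8 = 1, so (56/89) = (+1)^3·(7/89); sign now +1
reciprocity: (7/89) = +1·(89/7) since 7 mod 4 = 3, 89 mod 4 = 1; sign now +1
(89/7) = (5/7)   [reduce mod 7]
reciprocity: (5/7) = +1·(7/5) since 5 mod 4 = 1, 7 mod 4 = 3; sign now +1
(7/5) = (2/5)   [reduce mod 5]
2 = 2^1·1; (2/5) = -1 since 5 mod 8 = 5, so (2/5) = (-1)^1·(1/5); sign now -1
(1/5) = 1; final value = sign = -1

-1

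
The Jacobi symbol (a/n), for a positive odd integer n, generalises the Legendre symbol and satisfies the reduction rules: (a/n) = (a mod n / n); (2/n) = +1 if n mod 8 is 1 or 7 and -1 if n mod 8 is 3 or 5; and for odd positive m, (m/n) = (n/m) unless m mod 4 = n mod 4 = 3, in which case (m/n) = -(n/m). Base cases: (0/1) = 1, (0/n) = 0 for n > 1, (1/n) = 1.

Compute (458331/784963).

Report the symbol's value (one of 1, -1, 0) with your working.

reciprocity: (458331/784963) = -1·(784963/458331) since 458331 mod 4 = 3, 784963 mod 4 = 3; sign now -1
(784963/458331) = (326632/458331)   [reduce mod 458331]
326632 = 2^3·40829; (2/458331) = -1 since 458331 mod 8 = 3, so (326632/458331) = (-1)^3·(40829/458331); sign now +1
reciprocity: (40829/458331) = +1·(458331/40829) since 40829 mod 4 = 1, 458331 mod 4 = 3; sign now +1
(458331/40829) = (9212/40829)   [reduce mod 40829]
9212 = 2^2·2303; (2/40829) = -1 since 40829 mod 8 = 5, so (9212/40829) = (-1)^2·(2303/40829); sign now +1
reciprocity: (2303/40829) = +1·(40829/2303) since 2303 mod 4 = 3, 40829 mod 4 = 1; sign now +1
(40829/2303) = (1678/2303)   [reduce mod 2303]
1678 = 2^1·839; (2/2303) = +1 since 2303 mod 8 = 7, so (1678/2303) = (+1)^1·(839/2303); sign now +1
reciprocity: (839/2303) = -1·(2303/839) since 839 mod 4 = 3, 2303 mod 4 = 3; sign now -1
(2303/839) = (625/839)   [reduce mod 839]
reciprocity: (625/839) = +1·(839/625) since 625 mod 4 = 1, 839 mod 4 = 3; sign now -1
(839/625) = (214/625)   [reduce mod 625]
214 = 2^1·107; (2/625) = +1 since 625 mod 8 = 1, so (214/625) = (+1)^1·(107/625); sign now -1
reciprocity: (107/625) = +1·(625/107) since 107 mod 4 = 3, 625 mod 4 = 1; sign now -1
(625/107) = (90/107)   [reduce mod 107]
90 = 2^1·45; (2/107) = -1 since 107 mod 8 = 3, so (90/107) = (-1)^1·(45/107); sign now +1
reciprocity: (45/107) = +1·(107/45) since 45 mod 4 = 1, 107 mod 4 = 3; sign now +1
(107/45) = (17/45)   [reduce mod 45]
reciprocity: (17/45) = +1·(45/17) since 17 mod 4 = 1, 45 mod 4 = 1; sign now +1
(45/17) = (11/17)   [reduce mod 17]
reciprocity: (11/17) = +1·(17/11) since 11 mod 4 = 3, 17 mod 4 = 1; sign now +1
(17/11) = (6/11)   [reduce mod 11]
6 = 2^1·3; (2/11) = -1 since 11 mod 8 = 3, so (6/11) = (-1)^1·(3/11); sign now -1
reciprocity: (3/11) = -1·(11/3) since 3 mod 4 = 3, 11 mod 4 = 3; sign now +1
(11/3) = (2/3)   [reduce mod 3]
2 = 2^1·1; (2/3) = -1 since 3 mod 8 = 3, so (2/3) = (-1)^1·(1/3); sign now -1
(1/3) = 1; final value = sign = -1

-1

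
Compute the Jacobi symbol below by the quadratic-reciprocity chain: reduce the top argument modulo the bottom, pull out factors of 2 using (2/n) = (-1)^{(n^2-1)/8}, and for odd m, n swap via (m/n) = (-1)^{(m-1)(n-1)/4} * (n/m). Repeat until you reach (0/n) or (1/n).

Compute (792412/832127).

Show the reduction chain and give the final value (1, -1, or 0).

792412 = 2^2·198103; (2/832127) = +1 since 832127 mod 8 = 7, so (792412/832127) = (+1)^2·(198103/832127); sign now +1
reciprocity: (198103/832127) = -1·(832127/198103) since 198103 mod 4 = 3, 832127 mod 4 = 3; sign now -1
(832127/198103) = (39715/198103)   [reduce mod 198103]
reciprocity: (39715/198103) = -1·(198103/39715) since 39715 mod 4 = 3, 198103 mod 4 = 3; sign now +1
(198103/39715) = (39243/39715)   [reduce mod 39715]
reciprocity: (39243/39715) = -1·(39715/39243) since 39243 mod 4 = 3, 39715 mod 4 = 3; sign now -1
(39715/39243) = (472/39243)   [reduce mod 39243]
472 = 2^3·59; (2/39243) = -1 since 39243 mod 8 = 3, so (472/39243) = (-1)^3·(59/39243); sign now +1
reciprocity: (59/39243) = -1·(39243/59) since 59 mod 4 = 3, 39243 mod 4 = 3; sign now -1
(39243/59) = (8/59)   [reduce mod 59]
8 = 2^3·1; (2/59) = -1 since 59 mod 8 = 3, so (8/59) = (-1)^3·(1/59); sign now +1
(1/59) = 1; final value = sign = +1

1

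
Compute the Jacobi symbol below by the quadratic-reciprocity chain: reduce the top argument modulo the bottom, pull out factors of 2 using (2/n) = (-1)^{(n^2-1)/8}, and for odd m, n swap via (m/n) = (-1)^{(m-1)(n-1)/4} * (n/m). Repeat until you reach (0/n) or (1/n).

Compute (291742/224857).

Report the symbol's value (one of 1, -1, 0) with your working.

(291742/224857): 291742 mod 224857 = 66885, so (291742/224857) = (66885/224857)
flip (66885/224857) -> (224857/66885): both odd, 66885 mod 4 = 1, 224857 mod 4 = 1, so the flip contributes +1; sign now +1
(224857/66885): 224857 mod 66885 = 24202, so (224857/66885) = (24202/66885)
factor out 2^1: 24202 = 2^1·12101; with 66885 mod 8 = 5, (2/66885) = -1; sign now -1; continue with (12101/66885)
flip (12101/66885) -> (66885/12101): both odd, 12101 mod 4 = 1, 66885 mod 4 = 1, so the flip contributes +1; sign now -1
(66885/12101): 66885 mod 12101 = 6380, so (66885/12101) = (6380/12101)
factor out 2^2: 6380 = 2^2·1595; with 12101 mod 8 = 5, (2/12101) = -1; sign now -1; continue with (1595/12101)
flip (1595/12101) -> (12101/1595): both odd, 1595 mod 4 = 3, 12101 mod 4 = 1, so the flip contributes +1; sign now -1
(12101/1595): 12101 mod 1595 = 936, so (12101/1595) = (936/1595)
factor out 2^3: 936 = 2^3·117; with 1595 mod 8 = 3, (2/1595) = -1; sign now +1; continue with (117/1595)
flip (117/1595) -> (1595/117): both odd, 117 mod 4 = 1, 1595 mod 4 = 3, so the flip contributes +1; sign now +1
(1595/117): 1595 mod 117 = 74, so (1595/117) = (74/117)
factor out 2^1: 74 = 2^1·37; with 117 mod 8 = 5, (2/117) = -1; sign now -1; continue with (37/117)
flip (37/117) -> (117/37): both odd, 37 mod 4 = 1, 117 mod 4 = 1, so the flip contributes +1; sign now -1
(117/37): 117 mod 37 = 6, so (117/37) = (6/37)
factor out 2^1: 6 = 2^1·3; with 37 mod 8 = 5, (2/37) = -1; sign now +1; continue with (3/37)
flip (3/37) -> (37/3): both odd, 3 mod 4 = 3, 37 mod 4 = 1, so the flip contributes +1; sign now +1
(37/3): 37 mod 3 = 1, so (37/3) = (1/3)
reached (1/3) = 1, so the symbol is +1

1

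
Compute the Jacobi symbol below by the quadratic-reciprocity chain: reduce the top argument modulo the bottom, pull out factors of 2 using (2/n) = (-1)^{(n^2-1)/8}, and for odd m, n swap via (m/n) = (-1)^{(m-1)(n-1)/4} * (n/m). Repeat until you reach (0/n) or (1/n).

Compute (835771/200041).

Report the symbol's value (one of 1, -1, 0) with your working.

(835771/200041) = (35607/200041)   [reduce mod 200041]
reciprocity: (35607/200041) = +1·(200041/35607) since 35607 mod 4 = 3, 200041 mod 4 = 1; sign now +1
(200041/35607) = (22006/35607)   [reduce mod 35607]
22006 = 2^1·11003; (2/35607) = +1 since 35607 mod 8 = 7, so (22006/35607) = (+1)^1·(11003/35607); sign now +1
reciprocity: (11003/35607) = -1·(35607/11003) since 11003 mod 4 = 3, 35607 mod 4 = 3; sign now -1
(35607/11003) = (2598/11003)   [reduce mod 11003]
2598 = 2^1·1299; (2/11003) = -1 since 11003 mod 8 = 3, so (2598/11003) = (-1)^1·(1299/11003); sign now +1
reciprocity: (1299/11003) = -1·(11003/1299) since 1299 mod 4 = 3, 11003 mod 4 = 3; sign now -1
(11003/1299) = (611/1299)   [reduce mod 1299]
reciprocity: (611/1299) = -1·(1299/611) since 611 mod 4 = 3, 1299 mod 4 = 3; sign now +1
(1299/611) = (77/611)   [reduce mod 611]
reciprocity: (77/611) = +1·(611/77) since 77 mod 4 = 1, 611 mod 4 = 3; sign now +1
(611/77) = (72/77)   [reduce mod 77]
72 = 2^3·9; (2/77) = -1 since 77 mod 8 = 5, so (72/77) = (-1)^3·(9/77); sign now -1
reciprocity: (9/77) = +1·(77/9) since 9 mod 4 = 1, 77 mod 4 = 1; sign now -1
(77/9) = (5/9)   [reduce mod 9]
reciprocity: (5/9) = +1·(9/5) since 5 mod 4 = 1, 9 mod 4 = 1; sign now -1
(9/5) = (4/5)   [reduce mod 5]
4 = 2^2·1; (2/5) = -1 since 5 mod 8 = 5, so (4/5) = (-1)^2·(1/5); sign now -1
(1/5) = 1; final value = sign = -1

-1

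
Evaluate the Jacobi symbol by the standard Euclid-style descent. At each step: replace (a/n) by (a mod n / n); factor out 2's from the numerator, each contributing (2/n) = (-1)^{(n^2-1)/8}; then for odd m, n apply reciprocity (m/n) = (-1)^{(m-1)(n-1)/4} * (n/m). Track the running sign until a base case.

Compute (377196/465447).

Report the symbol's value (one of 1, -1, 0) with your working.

377196 = 2^2·94299; (2/465447) = +1 since 465447 mod 8 = 7, so (377196/465447) = (+1)^2·(94299/465447); sign now +1
reciprocity: (94299/465447) = -1·(465447/94299) since 94299 mod 4 = 3, 465447 mod 4 = 3; sign now -1
(465447/94299) = (88251/94299)   [reduce mod 94299]
reciprocity: (88251/94299) = -1·(94299/88251) since 88251 mod 4 = 3, 94299 mod 4 = 3; sign now +1
(94299/88251) = (6048/88251)   [reduce mod 88251]
6048 = 2^5·189; (2/88251) = -1 since 88251 mod 8 = 3, so (6048/88251) = (-1)^5·(189/88251); sign now -1
reciprocity: (189/88251) = +1·(88251/189) since 189 mod 4 = 1, 88251 mod 4 = 3; sign now -1
(88251/189) = (177/189)   [reduce mod 189]
reciprocity: (177/189) = +1·(189/177) since 177 mod 4 = 1, 189 mod 4 = 1; sign now -1
(189/177) = (12/177)   [reduce mod 177]
12 = 2^2·3; (2/177) = +1 since 177 mod 8 = 1, so (12/177) = (+1)^2·(3/177); sign now -1
reciprocity: (3/177) = +1·(177/3) since 3 mod 4 = 3, 177 mod 4 = 1; sign now -1
(177/3) = (0/3)   [reduce mod 3]
(0/3) = 0   [gcd(a, n) > 1]; final value = 0

0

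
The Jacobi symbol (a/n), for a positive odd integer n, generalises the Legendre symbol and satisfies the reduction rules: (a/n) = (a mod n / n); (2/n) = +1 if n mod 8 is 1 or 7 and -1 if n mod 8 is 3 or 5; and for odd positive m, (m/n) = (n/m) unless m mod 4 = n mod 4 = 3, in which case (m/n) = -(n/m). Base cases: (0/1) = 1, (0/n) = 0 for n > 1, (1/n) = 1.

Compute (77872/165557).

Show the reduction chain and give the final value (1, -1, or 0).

factor out 2^4: 77872 = 2^4·4867; with 165557 mod 8 = 5, (2/165557) = -1; sign now +1; continue with (4867/165557)
flip (4867/165557) -> (165557/4867): both odd, 4867 mod 4 = 3, 165557 mod 4 = 1, so the flip contributes +1; sign now +1
(165557/4867): 165557 mod 4867 = 79, so (165557/4867) = (79/4867)
flip (79/4867) -> (4867/79): both odd, 79 mod 4 = 3, 4867 mod 4 = 3, so the flip contributes -1; sign now -1
(4867/79): 4867 mod 79 = 48, so (4867/79) = (48/79)
factor out 2^4: 48 = 2^4·3; with 79 mod 8 = 7, (2/79) = +1; sign now -1; continue with (3/79)
flip (3/79) -> (79/3): both odd, 3 mod 4 = 3, 79 mod 4 = 3, so the flip contributes -1; sign now +1
(79/3): 79 mod 3 = 1, so (79/3) = (1/3)
reached (1/3) = 1, so the symbol is +1

1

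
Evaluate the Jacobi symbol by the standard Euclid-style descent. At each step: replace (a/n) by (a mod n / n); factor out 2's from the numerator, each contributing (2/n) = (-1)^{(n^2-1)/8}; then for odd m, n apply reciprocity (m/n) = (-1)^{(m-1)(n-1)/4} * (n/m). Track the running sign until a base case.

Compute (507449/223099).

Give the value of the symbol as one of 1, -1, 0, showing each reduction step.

1

(507449/223099) = (61251/223099)   [reduce mod 223099]
reciprocity: (61251/223099) = -1·(223099/61251) since 61251 mod 4 = 3, 223099 mod 4 = 3; sign now -1
(223099/61251) = (39346/61251)   [reduce mod 61251]
39346 = 2^1·19673; (2/61251) = -1 since 61251 mod 8 = 3, so (39346/61251) = (-1)^1·(19673/61251); sign now +1
reciprocity: (19673/61251) = +1·(61251/19673) since 19673 mod 4 = 1, 61251 mod 4 = 3; sign now +1
(61251/19673) = (2232/19673)   [reduce mod 19673]
2232 = 2^3·279; (2/19673) = +1 since 19673 mod 8 = 1, so (2232/19673) = (+1)^3·(279/19673); sign now +1
reciprocity: (279/19673) = +1·(19673/279) since 279 mod 4 = 3, 19673 mod 4 = 1; sign now +1
(19673/279) = (143/279)   [reduce mod 279]
reciprocity: (143/279) = -1·(279/143) since 143 mod 4 = 3, 279 mod 4 = 3; sign now -1
(279/143) = (136/143)   [reduce mod 143]
136 = 2^3·17; (2/143) = +1 since 143 mod 8 = 7, so (136/143) = (+1)^3·(17/143); sign now -1
reciprocity: (17/143) = +1·(143/17) since 17 mod 4 = 1, 143 mod 4 = 3; sign now -1
(143/17) = (7/17)   [reduce mod 17]
reciprocity: (7/17) = +1·(17/7) since 7 mod 4 = 3, 17 mod 4 = 1; sign now -1
(17/7) = (3/7)   [reduce mod 7]
reciprocity: (3/7) = -1·(7/3) since 3 mod 4 = 3, 7 mod 4 = 3; sign now +1
(7/3) = (1/3)   [reduce mod 3]
(1/3) = 1; final value = sign = +1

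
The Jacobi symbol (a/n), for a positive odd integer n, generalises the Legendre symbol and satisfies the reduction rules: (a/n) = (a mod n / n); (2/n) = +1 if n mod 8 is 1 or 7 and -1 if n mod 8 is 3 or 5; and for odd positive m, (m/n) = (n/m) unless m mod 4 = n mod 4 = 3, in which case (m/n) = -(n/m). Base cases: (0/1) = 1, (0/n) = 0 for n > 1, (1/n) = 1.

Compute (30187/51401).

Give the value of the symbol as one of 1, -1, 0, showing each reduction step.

1

reciprocity: (30187/51401) = +1·(51401/30187) since 30187 mod 4 = 3, 51401 mod 4 = 1; sign now +1
(51401/30187) = (21214/30187)   [reduce mod 30187]
21214 = 2^1·10607; (2/30187) = -1 since 30187 mod 8 = 3, so (21214/30187) = (-1)^1·(10607/30187); sign now -1
reciprocity: (10607/30187) = -1·(30187/10607) since 10607 mod 4 = 3, 30187 mod 4 = 3; sign now +1
(30187/10607) = (8973/10607)   [reduce mod 10607]
reciprocity: (8973/10607) = +1·(10607/8973) since 8973 mod 4 = 1, 10607 mod 4 = 3; sign now +1
(10607/8973) = (1634/8973)   [reduce mod 8973]
1634 = 2^1·817; (2/8973) = -1 since 8973 mod 8 = 5, so (1634/8973) = (-1)^1·(817/8973); sign now -1
reciprocity: (817/8973) = +1·(8973/817) since 817 mod 4 = 1, 8973 mod 4 = 1; sign now -1
(8973/817) = (803/817)   [reduce mod 817]
reciprocity: (803/817) = +1·(817/803) since 803 mod 4 = 3, 817 mod 4 = 1; sign now -1
(817/803) = (14/803)   [reduce mod 803]
14 = 2^1·7; (2/803) = -1 since 803 mod 8 = 3, so (14/803) = (-1)^1·(7/803); sign now +1
reciprocity: (7/803) = -1·(803/7) since 7 mod 4 = 3, 803 mod 4 = 3; sign now -1
(803/7) = (5/7)   [reduce mod 7]
reciprocity: (5/7) = +1·(7/5) since 5 mod 4 = 1, 7 mod 4 = 3; sign now -1
(7/5) = (2/5)   [reduce mod 5]
2 = 2^1·1; (2/5) = -1 since 5 mod 8 = 5, so (2/5) = (-1)^1·(1/5); sign now +1
(1/5) = 1; final value = sign = +1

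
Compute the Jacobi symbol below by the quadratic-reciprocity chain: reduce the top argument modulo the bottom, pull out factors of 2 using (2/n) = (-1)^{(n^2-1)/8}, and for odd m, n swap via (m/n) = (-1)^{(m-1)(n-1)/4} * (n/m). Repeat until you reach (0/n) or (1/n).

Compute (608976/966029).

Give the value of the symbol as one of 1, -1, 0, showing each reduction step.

-1

608976 = 2^4·38061; (2/966029) = -1 since 966029 mod 8 = 5, so (608976/966029) = (-1)^4·(38061/966029); sign now +1
reciprocity: (38061/966029) = +1·(966029/38061) since 38061 mod 4 = 1, 966029 mod 4 = 1; sign now +1
(966029/38061) = (14504/38061)   [reduce mod 38061]
14504 = 2^3·1813; (2/38061) = -1 since 38061 mod 8 = 5, so (14504/38061) = (-1)^3·(1813/38061); sign now -1
reciprocity: (1813/38061) = +1·(38061/1813) since 1813 mod 4 = 1, 38061 mod 4 = 1; sign now -1
(38061/1813) = (1801/1813)   [reduce mod 1813]
reciprocity: (1801/1813) = +1·(1813/1801) since 1801 mod 4 = 1, 1813 mod 4 = 1; sign now -1
(1813/1801) = (12/1801)   [reduce mod 1801]
12 = 2^2·3; (2/1801) = +1 since 1801 mod 8 = 1, so (12/1801) = (+1)^2·(3/1801); sign now -1
reciprocity: (3/1801) = +1·(1801/3) since 3 mod 4 = 3, 1801 mod 4 = 1; sign now -1
(1801/3) = (1/3)   [reduce mod 3]
(1/3) = 1; final value = sign = -1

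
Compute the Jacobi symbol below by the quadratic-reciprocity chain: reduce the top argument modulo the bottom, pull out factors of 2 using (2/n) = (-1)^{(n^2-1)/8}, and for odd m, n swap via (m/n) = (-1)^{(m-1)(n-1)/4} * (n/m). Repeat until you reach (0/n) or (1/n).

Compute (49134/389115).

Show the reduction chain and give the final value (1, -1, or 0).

0

49134 = 2^1·24567; (2/389115) = -1 since 389115 mod 8 = 3, so (49134/389115) = (-1)^1·(24567/389115); sign now -1
reciprocity: (24567/389115) = -1·(389115/24567) since 24567 mod 4 = 3, 389115 mod 4 = 3; sign now +1
(389115/24567) = (20610/24567)   [reduce mod 24567]
20610 = 2^1·10305; (2/24567) = +1 since 24567 mod 8 = 7, so (20610/24567) = (+1)^1·(10305/24567); sign now +1
reciprocity: (10305/24567) = +1·(24567/10305) since 10305 mod 4 = 1, 24567 mod 4 = 3; sign now +1
(24567/10305) = (3957/10305)   [reduce mod 10305]
reciprocity: (3957/10305) = +1·(10305/3957) since 3957 mod 4 = 1, 10305 mod 4 = 1; sign now +1
(10305/3957) = (2391/3957)   [reduce mod 3957]
reciprocity: (2391/3957) = +1·(3957/2391) since 2391 mod 4 = 3, 3957 mod 4 = 1; sign now +1
(3957/2391) = (1566/2391)   [reduce mod 2391]
1566 = 2^1·783; (2/2391) = +1 since 2391 mod 8 = 7, so (1566/2391) = (+1)^1·(783/2391); sign now +1
reciprocity: (783/2391) = -1·(2391/783) since 783 mod 4 = 3, 2391 mod 4 = 3; sign now -1
(2391/783) = (42/783)   [reduce mod 783]
42 = 2^1·21; (2/783) = +1 since 783 mod 8 = 7, so (42/783) = (+1)^1·(21/783); sign now -1
reciprocity: (21/783) = +1·(783/21) since 21 mod 4 = 1, 783 mod 4 = 3; sign now -1
(783/21) = (6/21)   [reduce mod 21]
6 = 2^1·3; (2/21) = -1 since 21 mod 8 = 5, so (6/21) = (-1)^1·(3/21); sign now +1
reciprocity: (3/21) = +1·(21/3) since 3 mod 4 = 3, 21 mod 4 = 1; sign now +1
(21/3) = (0/3)   [reduce mod 3]
(0/3) = 0   [gcd(a, n) > 1]; final value = 0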